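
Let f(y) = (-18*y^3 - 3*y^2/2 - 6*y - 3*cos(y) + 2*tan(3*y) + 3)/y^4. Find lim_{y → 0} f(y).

Substitution gives 0/0 (the numerator vanishes to order 4).
Expand each term to order y^4: the coefficient of y^4 in -3·cos(y) is -1/8 and in 2·tan(3y) is 0.
Lower-order terms cancel with the polynomial part, so the numerator is (-1/8)·y^4 + o(y^4), and the limit is (-1/8)/(1) = -1/8.

-1/8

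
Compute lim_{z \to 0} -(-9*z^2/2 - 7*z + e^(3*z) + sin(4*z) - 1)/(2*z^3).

37/12

Substitution gives 0/0 (the numerator vanishes to order 3).
Expand each term to order z^3: the coefficient of z^3 in sin(4z) is -32/3 and in e^(3z) is 9/2.
Lower-order terms cancel with the polynomial part, so the numerator is (-37/6)·z^3 + o(z^3), and the limit is (-37/6)/(-2) = 37/12.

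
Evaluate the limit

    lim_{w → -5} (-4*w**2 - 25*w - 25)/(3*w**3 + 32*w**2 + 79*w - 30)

-15/16

At w = -5 both the top and bottom vanish — a removable singularity. Factoring out (w + 5) from each leaves (-4*w - 5)/(3*w^2 + 17*w - 6), which at w = -5 equals -15/16.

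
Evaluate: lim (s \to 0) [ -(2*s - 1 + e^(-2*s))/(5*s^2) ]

Direct substitution gives 0/0.
Apply L'Hôpital: lim (2 - 2*e^(-2*s))/(-10*s), still 0/0.
After 2 applications of L'Hôpital's rule the quotient is (4*e^(-2*s))/(-10); substituting s = 0 gives -2/5.

-2/5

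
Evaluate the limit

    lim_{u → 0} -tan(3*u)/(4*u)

-3/4

Substitution gives 0/0.
Since tan(θ)/θ → 1 as θ → 0, tan(3u)/(3u) → 1 and the limit is 3/(-4) = -3/4.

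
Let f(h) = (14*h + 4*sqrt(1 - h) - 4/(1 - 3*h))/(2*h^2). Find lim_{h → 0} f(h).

-73/4

Substitution gives 0/0 (the numerator vanishes to order 2).
Expand each term to order h^2: the coefficient of h^2 in 4·√(1 - h) is -1/2 and in -4·1/(1 - 3h) is -36.
Lower-order terms cancel with the polynomial part, so the numerator is (-73/2)·h^2 + o(h^2), and the limit is (-73/2)/(2) = -73/4.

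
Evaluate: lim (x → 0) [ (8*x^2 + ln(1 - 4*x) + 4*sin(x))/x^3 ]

Substitution gives 0/0; apply L'Hôpital's rule 3 times.
After differentiating numerator and denominator 3 times the quotient is (-4*cos(x) + 128/(4*x - 1)^3)/(6); at x = 0 this is -22.

-22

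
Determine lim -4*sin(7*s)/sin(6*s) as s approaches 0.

-14/3

Substitution gives 0/0.
Divide numerator and denominator by s: sin(7s)/s → 7 and sin(6s)/s → 6, so the limit is -4·7/6 = -14/3.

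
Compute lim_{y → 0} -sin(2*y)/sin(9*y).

Substitution gives 0/0.
Divide numerator and denominator by y: sin(2y)/y → 2 and sin(9y)/y → 9, so the limit is -1·2/9 = -2/9.

-2/9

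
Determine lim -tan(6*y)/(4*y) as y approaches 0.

-3/2

Substitution gives 0/0.
Since tan(u)/u → 1 as u → 0, tan(6y)/(6y) → 1 and the limit is 6/(-4) = -3/2.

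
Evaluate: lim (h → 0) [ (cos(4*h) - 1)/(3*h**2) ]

Direct substitution gives 0/0.
Apply L'Hôpital: lim (-4*sin(4*h))/(6*h), still 0/0.
After 2 applications of L'Hôpital's rule the quotient is (-16*cos(4*h))/(6); substituting h = 0 gives -8/3.

-8/3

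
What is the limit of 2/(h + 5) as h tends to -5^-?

-∞

As h → -5⁻, (h + 5) → 0⁻, so (h + 5)^1 → 0⁻ and 2/(h + 5)^1 → -∞.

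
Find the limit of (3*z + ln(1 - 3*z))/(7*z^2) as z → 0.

Direct substitution gives 0/0.
Apply L'Hôpital: lim (3 - 3/(1 - 3*z))/(14*z), still 0/0.
After 2 applications of L'Hôpital's rule the quotient is (-9/(1 - 3*z)^2)/(14); substituting z = 0 gives -9/14.

-9/14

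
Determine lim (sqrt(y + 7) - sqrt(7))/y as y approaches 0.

√(7)/14

Substitution gives 0/0. Multiply numerator and denominator by the conjugate √(7 + y) + √7.
The numerator becomes (7 + y) − 7 = y, so the expression simplifies to 1/(√(7 + y) + √7).
Letting y → 0 gives 1/(2√7) = √(7)/14.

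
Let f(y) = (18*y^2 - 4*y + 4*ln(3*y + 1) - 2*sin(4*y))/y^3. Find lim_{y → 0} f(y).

Substitution gives 0/0; apply L'Hôpital's rule 3 times.
After differentiating numerator and denominator 3 times the quotient is (128*cos(4*y) + 216/(3*y + 1)^3)/(6); at y = 0 this is 172/3.

172/3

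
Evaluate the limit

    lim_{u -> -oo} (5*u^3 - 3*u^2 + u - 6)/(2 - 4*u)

The numerator has higher degree (3 > 1); the quotient behaves like (5/(-4))·u^2 for large |u|.
As u → −∞ this diverges to -∞.

-∞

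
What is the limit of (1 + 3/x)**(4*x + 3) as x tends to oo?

e^(12)

Let L be the limit and take ln: ln L = lim (4x + 3)·ln(1 + 3/x) = lim (4x + 3)·(3/x + O(1/x²)) = 12.
Hence L = e^(12).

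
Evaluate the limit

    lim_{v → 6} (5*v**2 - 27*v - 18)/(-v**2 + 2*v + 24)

-33/10

At v = 6 both the top and bottom vanish — a removable singularity. Factoring out (v - 6) from each leaves (5*v + 3)/(-v - 4), which at v = 6 equals -33/10.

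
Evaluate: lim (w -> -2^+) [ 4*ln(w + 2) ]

As w → -2⁺, w + 2 → 0⁺ and ln(w + 2) → −∞.
Multiplying by 4 gives -∞.

-∞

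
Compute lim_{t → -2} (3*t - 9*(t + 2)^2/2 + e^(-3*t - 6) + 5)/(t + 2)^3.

Direct substitution gives 0/0.
Apply L'Hôpital: lim (-9*t - 3*e^(-3*t - 6) - 15)/(3*(t + 2)^2), still 0/0.
Apply L'Hôpital: lim (9*e^(-3*t - 6) - 9)/(6*t + 12), still 0/0.
After 3 applications of L'Hôpital's rule the quotient is (-27*e^(-3*t - 6))/(6); substituting t = -2 gives -9/2.

-9/2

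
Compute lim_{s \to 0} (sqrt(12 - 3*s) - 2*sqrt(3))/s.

-√(3)/4

A 0/0 form; rationalise with √(12 - 3s) + √12. This collapses the numerator to -3s, leaving -3/(√(12 - 3s) + √12) → -3/(2√12) = -√(3)/4.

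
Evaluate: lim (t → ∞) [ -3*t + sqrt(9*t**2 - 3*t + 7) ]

An ∞ − ∞ form. Rationalising with the conjugate, the difference becomes (-3t + 7) / (√(9*t^2 - 3*t + 7) + 3t).
For large t the denominator behaves like 2·3t, so the quotient tends to -3/6 = -1/2.

-1/2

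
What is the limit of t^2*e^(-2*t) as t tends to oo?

Write as t^2/e^{2t}, an ∞/∞ form.
Exponential growth dominates any polynomial, so repeated L'Hôpital (or the standard result) gives 0.

0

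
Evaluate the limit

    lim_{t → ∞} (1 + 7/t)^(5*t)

The base → 1 and the exponent → ∞: a 1^∞ form.
Take logarithms: (5t)·ln(1 + 7/t). Since ln(1+u) ~ u for small u, this behaves like (5t)·(7/t) → 35.
So the limit is e^(35).

e^(35)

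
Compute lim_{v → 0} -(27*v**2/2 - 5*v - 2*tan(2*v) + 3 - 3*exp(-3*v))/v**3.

-49/6

Substitution gives 0/0 (the numerator vanishes to order 3).
Expand each term to order v^3: the coefficient of v^3 in -3·e^(-3v) is 27/2 and in -2·tan(2v) is -16/3.
Lower-order terms cancel with the polynomial part, so the numerator is (49/6)·v^3 + o(v^3), and the limit is (49/6)/(-1) = -49/6.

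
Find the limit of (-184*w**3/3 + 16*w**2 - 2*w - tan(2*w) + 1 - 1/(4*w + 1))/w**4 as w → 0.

-256

Substitution gives 0/0 (the numerator vanishes to order 4).
Expand each term to order w^4: the coefficient of w^4 in −tan(2w) is 0 and in −1/(1 + 4w) is -256.
Lower-order terms cancel with the polynomial part, so the numerator is (-256)·w^4 + o(w^4), and the limit is (-256)/(1) = -256.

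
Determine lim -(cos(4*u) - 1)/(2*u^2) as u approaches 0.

4

Direct substitution gives 0/0.
Apply L'Hôpital: lim (-4*sin(4*u))/(-4*u), still 0/0.
After 2 applications of L'Hôpital's rule the quotient is (-16*cos(4*u))/(-4); substituting u = 0 gives 4.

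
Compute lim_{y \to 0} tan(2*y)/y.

2

Substitution gives 0/0.
Since tan(u)/u → 1 as u → 0, tan(2y)/(2y) → 1 and the limit is 2.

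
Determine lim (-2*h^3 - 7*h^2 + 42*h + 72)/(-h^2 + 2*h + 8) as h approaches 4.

Since h = 4 makes numerator and denominator zero, (h - 4) divides both.
Cancelling it gives (-2*h^2 - 15*h - 18)/(-h - 2); now plug in h = 4 to get 55/3.

55/3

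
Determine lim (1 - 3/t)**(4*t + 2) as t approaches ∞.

Write it as [(1 - 3/t)^t]^(4) · (1 - 3/t)^(2). The bracketed term tends to e^(-3) and the second factor to 1, so the limit is e^(-12).

e^(-12)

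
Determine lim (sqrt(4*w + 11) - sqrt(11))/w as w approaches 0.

2*√(11)/11

Substitution gives 0/0. Multiply numerator and denominator by the conjugate √(11 + 4w) + √11.
The numerator becomes (11 + 4w) − 11 = 4w, so the expression simplifies to 4/(√(11 + 4w) + √11).
Letting w → 0 gives 4/(2√11) = 2*√(11)/11.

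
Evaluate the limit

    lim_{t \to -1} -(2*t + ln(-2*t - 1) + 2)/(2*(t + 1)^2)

1

Direct substitution gives 0/0.
Apply L'Hôpital: lim (2 - 2/(-2*t - 1))/(-4*t - 4), still 0/0.
After 2 applications of L'Hôpital's rule the quotient is (-4/(-2*t - 1)^2)/(-4); substituting t = -1 gives 1.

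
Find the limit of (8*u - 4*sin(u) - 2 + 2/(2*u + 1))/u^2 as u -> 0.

Substitution gives 0/0; apply L'Hôpital's rule 2 times.
After differentiating numerator and denominator 2 times the quotient is (4*sin(u) + 16/(2*u + 1)^3)/(2); at u = 0 this is 8.

8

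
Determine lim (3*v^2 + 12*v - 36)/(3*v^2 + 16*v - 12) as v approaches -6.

6/5

Direct substitution gives 0/0, so factor. Both numerator and denominator have (v + 6) as a factor.
After cancelling, the expression reduces to (3*v - 6)/(3*v - 2).
Substituting v = -6 gives 6/5.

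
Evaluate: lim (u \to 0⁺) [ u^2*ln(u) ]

This is a 0·(−∞) form. Rewrite as 1·ln(u) / u^(−2) and apply L'Hôpital:
the derivative quotient is 1·(1/u) / (−2·u^(−3)) = (-1/2)·u^2 → 0.

0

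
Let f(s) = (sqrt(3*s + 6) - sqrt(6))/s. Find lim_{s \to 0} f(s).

√(6)/4

Substitution gives 0/0. Multiply numerator and denominator by the conjugate √(6 + 3s) + √6.
The numerator becomes (6 + 3s) − 6 = 3s, so the expression simplifies to 3/(√(6 + 3s) + √6).
Letting s → 0 gives 3/(2√6) = √(6)/4.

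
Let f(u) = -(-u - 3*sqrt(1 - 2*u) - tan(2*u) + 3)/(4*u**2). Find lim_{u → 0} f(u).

-3/8

Substitution gives 0/0; apply L'Hôpital's rule 2 times.
After differentiating numerator and denominator 2 times the quotient is (-8*tan(2*u)/cos(2*u)^2 + 3/(1 - 2*u)^(3/2))/(-8); at u = 0 this is -3/8.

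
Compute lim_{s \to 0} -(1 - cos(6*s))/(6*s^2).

-3

Substitution gives 0/0.
Use (1 − cos u)/u² → 1/2 with u = 6s: the limit is 6²/(2·(-6)) = -3.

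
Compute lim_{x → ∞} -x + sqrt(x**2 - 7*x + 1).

An ∞ − ∞ form. Rationalising with the conjugate, the difference becomes (-7x + 1) / (√(x^2 - 7*x + 1) + x).
For large x the denominator behaves like 2·x, so the quotient tends to -7/2 = -7/2.

-7/2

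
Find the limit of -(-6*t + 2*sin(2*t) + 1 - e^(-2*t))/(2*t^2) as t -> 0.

Substitution gives 0/0; apply L'Hôpital's rule 2 times.
After differentiating numerator and denominator 2 times the quotient is (-8*sin(2*t) - 4*e^(-2*t))/(-4); at t = 0 this is 1.

1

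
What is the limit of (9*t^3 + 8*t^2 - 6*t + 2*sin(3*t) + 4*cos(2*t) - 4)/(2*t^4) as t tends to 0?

Substitution gives 0/0; apply L'Hôpital's rule 4 times.
After differentiating numerator and denominator 4 times the quotient is (162*sin(3*t) + 64*cos(2*t))/(48); at t = 0 this is 4/3.

4/3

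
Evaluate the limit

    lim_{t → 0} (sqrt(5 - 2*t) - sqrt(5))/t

-√(5)/5

A 0/0 form; rationalise with √(5 - 2t) + √5. This collapses the numerator to -2t, leaving -2/(√(5 - 2t) + √5) → -2/(2√5) = -√(5)/5.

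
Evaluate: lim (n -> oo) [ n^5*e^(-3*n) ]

0

Write as n^5/e^{3n}, an ∞/∞ form.
Exponential growth dominates any polynomial, so repeated L'Hôpital (or the standard result) gives 0.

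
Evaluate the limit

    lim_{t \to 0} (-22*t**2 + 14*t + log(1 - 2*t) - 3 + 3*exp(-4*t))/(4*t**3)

Substitution gives 0/0 (the numerator vanishes to order 3).
Expand each term to order t^3: the coefficient of t^3 in 3·e^(-4t) is -32 and in ln(1 - 2t) is -8/3.
Lower-order terms cancel with the polynomial part, so the numerator is (-104/3)·t^3 + o(t^3), and the limit is (-104/3)/(4) = -26/3.

-26/3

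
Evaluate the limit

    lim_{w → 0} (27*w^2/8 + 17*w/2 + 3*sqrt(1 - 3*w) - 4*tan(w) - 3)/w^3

-307/48

Substitution gives 0/0 (the numerator vanishes to order 3).
Expand each term to order w^3: the coefficient of w^3 in 3·√(1 - 3w) is -81/16 and in -4·tan(w) is -4/3.
Lower-order terms cancel with the polynomial part, so the numerator is (-307/48)·w^3 + o(w^3), and the limit is (-307/48)/(1) = -307/48.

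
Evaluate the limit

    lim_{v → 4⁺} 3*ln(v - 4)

As v → 4⁺, v - 4 → 0⁺ and ln(v - 4) → −∞.
Multiplying by 3 gives -∞.

-∞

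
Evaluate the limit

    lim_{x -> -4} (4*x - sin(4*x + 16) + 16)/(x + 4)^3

32/3

Direct substitution gives 0/0.
Apply L'Hôpital: lim (4 - 4*cos(4*x + 16))/(3*(x + 4)^2), still 0/0.
Apply L'Hôpital: lim (16*sin(4*x + 16))/(6*x + 24), still 0/0.
After 3 applications of L'Hôpital's rule the quotient is (64*cos(4*x + 16))/(6); substituting x = -4 gives 32/3.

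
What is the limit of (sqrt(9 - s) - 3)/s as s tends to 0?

A 0/0 form; rationalise with √(9 - s) + √9. This collapses the numerator to -s, leaving -1/(√(9 - s) + √9) → -1/(2√9) = -1/6.

-1/6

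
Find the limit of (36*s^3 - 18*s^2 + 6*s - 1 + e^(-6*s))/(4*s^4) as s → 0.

Direct substitution gives 0/0.
Apply L'Hôpital: lim (108*s^2 - 36*s + 6 - 6*e^(-6*s))/(16*s^3), still 0/0.
Apply L'Hôpital: lim (216*s - 36 + 36*e^(-6*s))/(48*s^2), still 0/0.
Apply L'Hôpital: lim (216 - 216*e^(-6*s))/(96*s), still 0/0.
After 4 applications of L'Hôpital's rule the quotient is (1296*e^(-6*s))/(96); substituting s = 0 gives 27/2.

27/2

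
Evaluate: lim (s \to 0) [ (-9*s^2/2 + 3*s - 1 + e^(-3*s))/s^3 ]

Direct substitution gives 0/0.
Apply L'Hôpital: lim (-9*s + 3 - 3*e^(-3*s))/(3*s^2), still 0/0.
Apply L'Hôpital: lim (-9 + 9*e^(-3*s))/(6*s), still 0/0.
After 3 applications of L'Hôpital's rule the quotient is (-27*e^(-3*s))/(6); substituting s = 0 gives -9/2.

-9/2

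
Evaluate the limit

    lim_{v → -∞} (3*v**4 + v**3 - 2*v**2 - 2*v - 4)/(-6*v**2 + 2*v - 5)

The numerator has higher degree (4 > 2); the quotient behaves like (3/(-6))·v^2 for large |v|.
As v → −∞ this diverges to -∞.

-∞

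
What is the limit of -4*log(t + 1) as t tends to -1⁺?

∞

As t → -1⁺, t + 1 → 0⁺ and ln(t + 1) → −∞.
Multiplying by -4 gives ∞.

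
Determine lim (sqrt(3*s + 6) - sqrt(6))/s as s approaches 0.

√(6)/4

Substitution gives 0/0. Multiply numerator and denominator by the conjugate √(6 + 3s) + √6.
The numerator becomes (6 + 3s) − 6 = 3s, so the expression simplifies to 3/(√(6 + 3s) + √6).
Letting s → 0 gives 3/(2√6) = √(6)/4.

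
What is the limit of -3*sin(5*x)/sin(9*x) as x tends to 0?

-5/3

Substitution gives 0/0.
Divide numerator and denominator by x: sin(5x)/x → 5 and sin(9x)/x → 9, so the limit is -3·5/9 = -5/3.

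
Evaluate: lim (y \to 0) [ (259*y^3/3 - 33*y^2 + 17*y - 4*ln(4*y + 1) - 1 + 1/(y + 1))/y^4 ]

Substitution gives 0/0; apply L'Hôpital's rule 4 times.
After differentiating numerator and denominator 4 times the quotient is (6144/(4*y + 1)^4 + 24/(y + 1)^5)/(24); at y = 0 this is 257.

257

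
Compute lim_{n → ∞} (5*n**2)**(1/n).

1

Base → ∞ and exponent → 0: an ∞^0 form.
Take logs: (1/n)·ln(5·n^2) = (ln 5 + 2·ln n)/n → 0.
So the limit is e^0 = 1.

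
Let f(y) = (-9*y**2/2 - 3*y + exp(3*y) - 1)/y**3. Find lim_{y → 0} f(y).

Direct substitution gives 0/0.
Apply L'Hôpital: lim (-9*y + 3*e^(3*y) - 3)/(3*y^2), still 0/0.
Apply L'Hôpital: lim (9*e^(3*y) - 9)/(6*y), still 0/0.
After 3 applications of L'Hôpital's rule the quotient is (27*e^(3*y))/(6); substituting y = 0 gives 9/2.

9/2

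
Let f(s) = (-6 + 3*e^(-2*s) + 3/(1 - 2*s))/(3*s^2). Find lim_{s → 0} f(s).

6

Substitution gives 0/0; apply L'Hôpital's rule 2 times.
After differentiating numerator and denominator 2 times the quotient is (12*e^(-2*s) - 24/(2*s - 1)^3)/(6); at s = 0 this is 6.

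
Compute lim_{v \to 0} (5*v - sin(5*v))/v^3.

125/6

Direct substitution gives 0/0.
Apply L'Hôpital: lim (5 - 5*cos(5*v))/(3*v^2), still 0/0.
Apply L'Hôpital: lim (25*sin(5*v))/(6*v), still 0/0.
After 3 applications of L'Hôpital's rule the quotient is (125*cos(5*v))/(6); substituting v = 0 gives 125/6.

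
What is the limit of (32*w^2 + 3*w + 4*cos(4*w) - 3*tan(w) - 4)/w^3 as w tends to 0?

Substitution gives 0/0 (the numerator vanishes to order 3).
Expand each term to order w^3: the coefficient of w^3 in 4·cos(4w) is 0 and in -3·tan(w) is -1.
Lower-order terms cancel with the polynomial part, so the numerator is (-1)·w^3 + o(w^3), and the limit is (-1)/(1) = -1.

-1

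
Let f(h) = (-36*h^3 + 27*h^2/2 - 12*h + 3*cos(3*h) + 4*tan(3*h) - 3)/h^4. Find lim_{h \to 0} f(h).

81/8

Substitution gives 0/0; apply L'Hôpital's rule 4 times.
After differentiating numerator and denominator 4 times the quotient is (243*cos(3*h) + 7776*tan(3*h)^5 + 12960*tan(3*h)^3 + 5184*tan(3*h))/(24); at h = 0 this is 81/8.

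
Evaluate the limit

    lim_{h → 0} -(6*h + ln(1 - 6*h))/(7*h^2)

18/7

Direct substitution gives 0/0.
Apply L'Hôpital: lim (6 - 6/(1 - 6*h))/(-14*h), still 0/0.
After 2 applications of L'Hôpital's rule the quotient is (-36/(1 - 6*h)^2)/(-14); substituting h = 0 gives 18/7.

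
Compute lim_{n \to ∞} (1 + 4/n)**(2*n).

e^(8)

The base → 1 and the exponent → ∞: a 1^∞ form.
Take logarithms: (2n)·ln(1 + 4/n). Since ln(1+u) ~ u for small u, this behaves like (2n)·(4/n) → 8.
So the limit is e^(8).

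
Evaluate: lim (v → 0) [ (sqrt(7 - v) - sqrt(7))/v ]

-√(7)/14

Substitution gives 0/0. Multiply numerator and denominator by the conjugate √(7 - v) + √7.
The numerator becomes (7 - v) − 7 = -v, so the expression simplifies to -1/(√(7 - v) + √7).
Letting v → 0 gives -1/(2√7) = -√(7)/14.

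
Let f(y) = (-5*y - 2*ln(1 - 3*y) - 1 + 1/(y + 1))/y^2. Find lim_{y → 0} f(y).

10

Substitution gives 0/0 (the numerator vanishes to order 2).
Expand each term to order y^2: the coefficient of y^2 in -2·ln(1 - 3y) is 9 and in 1/(1 + y) is 1.
Lower-order terms cancel with the polynomial part, so the numerator is (10)·y^2 + o(y^2), and the limit is (10)/(1) = 10.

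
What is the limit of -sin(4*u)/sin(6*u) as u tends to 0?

-2/3

Substitution gives 0/0.
Divide numerator and denominator by u: sin(4u)/u → 4 and sin(6u)/u → 6, so the limit is -1·4/6 = -2/3.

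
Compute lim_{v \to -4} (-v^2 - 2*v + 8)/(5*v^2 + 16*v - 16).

-1/4

Direct substitution gives 0/0, so factor. Both numerator and denominator have (v + 4) as a factor.
After cancelling, the expression reduces to (2 - v)/(5*v - 4).
Substituting v = -4 gives -1/4.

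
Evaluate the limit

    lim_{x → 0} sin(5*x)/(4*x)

5/4

Substitution gives 0/0.
Write it as (5/4)·sin(5x)/(5x); since sin(u)/u → 1, the limit is 5/4.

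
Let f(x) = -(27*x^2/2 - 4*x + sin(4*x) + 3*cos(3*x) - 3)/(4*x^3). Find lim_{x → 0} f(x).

Substitution gives 0/0; apply L'Hôpital's rule 3 times.
After differentiating numerator and denominator 3 times the quotient is (81*sin(3*x) - 64*cos(4*x))/(-24); at x = 0 this is 8/3.

8/3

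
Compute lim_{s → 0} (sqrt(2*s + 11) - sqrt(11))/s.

√(11)/11

A 0/0 form; rationalise with √(11 + 2s) + √11. This collapses the numerator to 2s, leaving 2/(√(11 + 2s) + √11) → 2/(2√11) = √(11)/11.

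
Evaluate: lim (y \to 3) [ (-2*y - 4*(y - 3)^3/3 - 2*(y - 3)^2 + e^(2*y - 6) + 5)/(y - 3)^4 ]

2/3

Direct substitution gives 0/0.
Apply L'Hôpital: lim (-4*y - 4*(y - 3)^2 + 2*e^(2*y - 6) + 10)/(4*(y - 3)^3), still 0/0.
Apply L'Hôpital: lim (-8*y + 4*e^(2*y - 6) + 20)/(12*(y - 3)^2), still 0/0.
Apply L'Hôpital: lim (8*e^(2*y - 6) - 8)/(24*y - 72), still 0/0.
After 4 applications of L'Hôpital's rule the quotient is (16*e^(2*y - 6))/(24); substituting y = 3 gives 2/3.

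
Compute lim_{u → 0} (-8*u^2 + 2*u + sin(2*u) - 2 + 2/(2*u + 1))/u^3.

Substitution gives 0/0; apply L'Hôpital's rule 3 times.
After differentiating numerator and denominator 3 times the quotient is (-8*cos(2*u) - 96/(2*u + 1)^4)/(6); at u = 0 this is -52/3.

-52/3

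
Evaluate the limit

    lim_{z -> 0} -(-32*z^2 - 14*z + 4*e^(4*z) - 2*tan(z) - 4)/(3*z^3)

-14

Substitution gives 0/0; apply L'Hôpital's rule 3 times.
After differentiating numerator and denominator 3 times the quotient is (256*e^(4*z) - 12*tan(z)^4 - 16*tan(z)^2 - 4)/(-18); at z = 0 this is -14.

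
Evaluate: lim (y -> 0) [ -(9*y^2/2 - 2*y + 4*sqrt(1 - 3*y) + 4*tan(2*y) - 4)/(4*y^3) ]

-47/48

Substitution gives 0/0; apply L'Hôpital's rule 3 times.
After differentiating numerator and denominator 3 times the quotient is (192*tan(2*y)^2/cos(2*y)^2 + 64/cos(2*y)^2 - 81/(2*(1 - 3*y)^(5/2)))/(-24); at y = 0 this is -47/48.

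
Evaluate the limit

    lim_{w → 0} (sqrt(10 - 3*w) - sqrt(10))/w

-3*√(10)/20

A 0/0 form; rationalise with √(10 - 3w) + √10. This collapses the numerator to -3w, leaving -3/(√(10 - 3w) + √10) → -3/(2√10) = -3*√(10)/20.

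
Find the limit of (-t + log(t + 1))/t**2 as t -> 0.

-1/2

Direct substitution gives 0/0.
Apply L'Hôpital: lim (-1 + 1/(t + 1))/(2*t), still 0/0.
After 2 applications of L'Hôpital's rule the quotient is (-1/(t + 1)^2)/(2); substituting t = 0 gives -1/2.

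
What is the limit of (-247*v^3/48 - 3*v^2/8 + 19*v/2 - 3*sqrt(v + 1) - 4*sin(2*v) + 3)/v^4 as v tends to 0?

Substitution gives 0/0; apply L'Hôpital's rule 4 times.
After differentiating numerator and denominator 4 times the quotient is (-64*sin(2*v) + 45/(16*(v + 1)^(7/2)))/(24); at v = 0 this is 15/128.

15/128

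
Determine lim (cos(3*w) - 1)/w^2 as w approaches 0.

Direct substitution gives 0/0.
Apply L'Hôpital: lim (-3*sin(3*w))/(2*w), still 0/0.
After 2 applications of L'Hôpital's rule the quotient is (-9*cos(3*w))/(2); substituting w = 0 gives -9/2.

-9/2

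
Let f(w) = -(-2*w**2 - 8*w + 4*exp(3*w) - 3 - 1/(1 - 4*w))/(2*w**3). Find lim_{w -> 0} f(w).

23

Substitution gives 0/0; apply L'Hôpital's rule 3 times.
After differentiating numerator and denominator 3 times the quotient is (108*e^(3*w) - 384/(4*w - 1)^4)/(-12); at w = 0 this is 23.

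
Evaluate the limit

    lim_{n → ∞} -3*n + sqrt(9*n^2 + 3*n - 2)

1/2

This has the form ∞ − ∞. Multiply and divide by the conjugate √(9*n^2 + 3*n - 2) + 3n.
That gives (3n - 2) / (√(9*n^2 + 3*n - 2) + 3n).
Divide numerator and denominator by n: the limit is 3/(2·3) = 1/2.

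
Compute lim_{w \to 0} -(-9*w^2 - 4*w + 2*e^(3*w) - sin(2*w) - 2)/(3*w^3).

Substitution gives 0/0; apply L'Hôpital's rule 3 times.
After differentiating numerator and denominator 3 times the quotient is (54*e^(3*w) + 8*cos(2*w))/(-18); at w = 0 this is -31/9.

-31/9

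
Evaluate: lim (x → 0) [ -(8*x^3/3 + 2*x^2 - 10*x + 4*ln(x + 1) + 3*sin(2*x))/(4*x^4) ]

Substitution gives 0/0 (the numerator vanishes to order 4).
Expand each term to order x^4: the coefficient of x^4 in 3·sin(2x) is 0 and in 4·ln(1 + x) is -1.
Lower-order terms cancel with the polynomial part, so the numerator is (-1)·x^4 + o(x^4), and the limit is (-1)/(-4) = 1/4.

1/4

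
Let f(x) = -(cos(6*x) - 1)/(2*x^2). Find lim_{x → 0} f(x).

9

Direct substitution gives 0/0.
Apply L'Hôpital: lim (-6*sin(6*x))/(-4*x), still 0/0.
After 2 applications of L'Hôpital's rule the quotient is (-36*cos(6*x))/(-4); substituting x = 0 gives 9.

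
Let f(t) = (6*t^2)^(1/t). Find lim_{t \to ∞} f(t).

1

Base → ∞ and exponent → 0: an ∞^0 form.
Take logs: (1/t)·ln(6·t^2) = (ln 6 + 2·ln t)/t → 0.
So the limit is e^0 = 1.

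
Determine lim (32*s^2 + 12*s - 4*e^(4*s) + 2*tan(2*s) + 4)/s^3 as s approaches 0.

Substitution gives 0/0; apply L'Hôpital's rule 3 times.
After differentiating numerator and denominator 3 times the quotient is (-256*e^(4*s) + 96*tan(2*s)^4 + 128*tan(2*s)^2 + 32)/(6); at s = 0 this is -112/3.

-112/3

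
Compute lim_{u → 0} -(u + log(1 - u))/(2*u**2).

1/4

Direct substitution gives 0/0.
Apply L'Hôpital: lim (1 - 1/(1 - u))/(-4*u), still 0/0.
After 2 applications of L'Hôpital's rule the quotient is (-1/(1 - u)^2)/(-4); substituting u = 0 gives 1/4.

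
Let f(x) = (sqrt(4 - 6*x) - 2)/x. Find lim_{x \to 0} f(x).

-3/2

Substitution gives 0/0. Multiply numerator and denominator by the conjugate √(4 - 6x) + √4.
The numerator becomes (4 - 6x) − 4 = -6x, so the expression simplifies to -6/(√(4 - 6x) + √4).
Letting x → 0 gives -6/(2√4) = -3/2.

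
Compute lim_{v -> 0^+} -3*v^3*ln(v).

This is a 0·(−∞) form. Rewrite as -3·ln(v) / v^(−3) and apply L'Hôpital:
the derivative quotient is -3·(1/v) / (−3·v^(−4)) = (3/3)·v^3 → 0.

0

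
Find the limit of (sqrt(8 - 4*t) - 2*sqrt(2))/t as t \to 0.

Substitution gives 0/0. Multiply numerator and denominator by the conjugate √(8 - 4t) + √8.
The numerator becomes (8 - 4t) − 8 = -4t, so the expression simplifies to -4/(√(8 - 4t) + √8).
Letting t → 0 gives -4/(2√8) = -√(2)/2.

-√(2)/2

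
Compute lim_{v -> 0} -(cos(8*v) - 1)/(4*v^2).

Direct substitution gives 0/0.
Apply L'Hôpital: lim (-8*sin(8*v))/(-8*v), still 0/0.
After 2 applications of L'Hôpital's rule the quotient is (-64*cos(8*v))/(-8); substituting v = 0 gives 8.

8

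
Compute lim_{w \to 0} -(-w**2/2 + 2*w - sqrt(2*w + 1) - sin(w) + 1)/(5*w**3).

Substitution gives 0/0; apply L'Hôpital's rule 3 times.
After differentiating numerator and denominator 3 times the quotient is (cos(w) - 3/(2*w + 1)^(5/2))/(-30); at w = 0 this is 1/15.

1/15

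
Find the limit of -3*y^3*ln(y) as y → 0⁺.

0

This is a 0·(−∞) form. Rewrite as -3·ln(y) / y^(−3) and apply L'Hôpital:
the derivative quotient is -3·(1/y) / (−3·y^(−4)) = (3/3)·y^3 → 0.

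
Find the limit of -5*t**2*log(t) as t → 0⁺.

0

This is a 0·(−∞) form. Rewrite as -5·ln(t) / t^(−2) and apply L'Hôpital:
the derivative quotient is -5·(1/t) / (−2·t^(−3)) = (5/2)·t^2 → 0.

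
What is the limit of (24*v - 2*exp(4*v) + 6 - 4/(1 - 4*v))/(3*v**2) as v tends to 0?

Substitution gives 0/0; apply L'Hôpital's rule 2 times.
After differentiating numerator and denominator 2 times the quotient is (-32*e^(4*v) + 128/(4*v - 1)^3)/(6); at v = 0 this is -80/3.

-80/3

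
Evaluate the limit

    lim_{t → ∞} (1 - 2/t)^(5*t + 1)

e^(-10)

The base → 1 and the exponent → ∞: a 1^∞ form.
Take logarithms: (5t + 1)·ln(1 - 2/t). Since ln(1+u) ~ u for small u, this behaves like (5t)·(-2/t) → -10.
So the limit is e^(-10).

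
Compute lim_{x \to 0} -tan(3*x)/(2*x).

Substitution gives 0/0.
Since tan(u)/u → 1 as u → 0, tan(3x)/(3x) → 1 and the limit is 3/(-2) = -3/2.

-3/2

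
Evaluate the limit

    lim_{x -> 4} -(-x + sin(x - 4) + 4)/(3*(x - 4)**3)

1/18

Direct substitution gives 0/0.
Apply L'Hôpital: lim (cos(x - 4) - 1)/(-9*(x - 4)^2), still 0/0.
Apply L'Hôpital: lim (-sin(x - 4))/(72 - 18*x), still 0/0.
After 3 applications of L'Hôpital's rule the quotient is (-cos(x - 4))/(-18); substituting x = 4 gives 1/18.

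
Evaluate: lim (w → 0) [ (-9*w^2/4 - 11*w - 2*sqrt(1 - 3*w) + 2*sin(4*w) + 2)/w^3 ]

Substitution gives 0/0 (the numerator vanishes to order 3).
Expand each term to order w^3: the coefficient of w^3 in -2·√(1 - 3w) is 27/8 and in 2·sin(4w) is -64/3.
Lower-order terms cancel with the polynomial part, so the numerator is (-431/24)·w^3 + o(w^3), and the limit is (-431/24)/(1) = -431/24.

-431/24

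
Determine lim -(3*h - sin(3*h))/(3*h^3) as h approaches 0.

Direct substitution gives 0/0.
Apply L'Hôpital: lim (3 - 3*cos(3*h))/(-9*h^2), still 0/0.
Apply L'Hôpital: lim (9*sin(3*h))/(-18*h), still 0/0.
After 3 applications of L'Hôpital's rule the quotient is (27*cos(3*h))/(-18); substituting h = 0 gives -3/2.

-3/2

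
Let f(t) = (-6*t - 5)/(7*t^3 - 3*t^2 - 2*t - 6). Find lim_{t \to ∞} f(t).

The denominator has degree 3 and the numerator degree 1. Dividing numerator and denominator by t^3 sends every term to 0 except the leading denominator term, so the limit is 0.

0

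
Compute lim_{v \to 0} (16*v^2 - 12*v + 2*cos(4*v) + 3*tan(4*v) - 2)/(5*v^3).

Substitution gives 0/0; apply L'Hôpital's rule 3 times.
After differentiating numerator and denominator 3 times the quotient is (128*sin(4*v) + 1152*tan(4*v)^4 + 1536*tan(4*v)^2 + 384)/(30); at v = 0 this is 64/5.

64/5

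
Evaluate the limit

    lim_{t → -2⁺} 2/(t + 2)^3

As t → -2⁺, (t + 2) → 0⁺, so (t + 2)^3 → 0⁺ and 2/(t + 2)^3 → ∞.

∞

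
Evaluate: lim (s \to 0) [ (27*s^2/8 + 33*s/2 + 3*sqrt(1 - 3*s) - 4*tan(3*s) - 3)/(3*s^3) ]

Substitution gives 0/0; apply L'Hôpital's rule 3 times.
After differentiating numerator and denominator 3 times the quotient is (27*(256*(1 - 3*s)^(5/2)*(cos(6*s) - 2)/(cos(6*s) + 1)^2 - 9)/(8*(1 - 3*s)^(5/2)))/(18); at s = 0 this is -219/16.

-219/16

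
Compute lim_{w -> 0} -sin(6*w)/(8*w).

Substitution gives 0/0.
Write it as (6/(-8))·sin(6w)/(6w); since sin(u)/u → 1, the limit is -3/4.

-3/4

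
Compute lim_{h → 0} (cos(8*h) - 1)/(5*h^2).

Direct substitution gives 0/0.
Apply L'Hôpital: lim (-8*sin(8*h))/(10*h), still 0/0.
After 2 applications of L'Hôpital's rule the quotient is (-64*cos(8*h))/(10); substituting h = 0 gives -32/5.

-32/5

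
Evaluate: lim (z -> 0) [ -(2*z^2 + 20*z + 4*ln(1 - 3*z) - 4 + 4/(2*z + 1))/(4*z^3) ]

17

Substitution gives 0/0; apply L'Hôpital's rule 3 times.
After differentiating numerator and denominator 3 times the quotient is (216/(3*z - 1)^3 - 192/(2*z + 1)^4)/(-24); at z = 0 this is 17.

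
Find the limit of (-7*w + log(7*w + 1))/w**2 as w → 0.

-49/2

Direct substitution gives 0/0.
Apply L'Hôpital: lim (-7 + 7/(7*w + 1))/(2*w), still 0/0.
After 2 applications of L'Hôpital's rule the quotient is (-49/(7*w + 1)^2)/(2); substituting w = 0 gives -49/2.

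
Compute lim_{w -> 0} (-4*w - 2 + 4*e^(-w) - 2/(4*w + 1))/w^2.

-30

Substitution gives 0/0 (the numerator vanishes to order 2).
Expand each term to order w^2: the coefficient of w^2 in -2·1/(1 + 4w) is -32 and in 4·e^(-w) is 2.
Lower-order terms cancel with the polynomial part, so the numerator is (-30)·w^2 + o(w^2), and the limit is (-30)/(1) = -30.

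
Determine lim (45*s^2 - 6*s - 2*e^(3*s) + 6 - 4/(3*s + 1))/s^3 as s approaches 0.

Substitution gives 0/0 (the numerator vanishes to order 3).
Expand each term to order s^3: the coefficient of s^3 in -4·1/(1 + 3s) is 108 and in -2·e^(3s) is -9.
Lower-order terms cancel with the polynomial part, so the numerator is (99)·s^3 + o(s^3), and the limit is (99)/(1) = 99.

99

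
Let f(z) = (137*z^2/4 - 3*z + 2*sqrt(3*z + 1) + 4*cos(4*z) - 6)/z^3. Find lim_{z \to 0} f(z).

27/8

Substitution gives 0/0; apply L'Hôpital's rule 3 times.
After differentiating numerator and denominator 3 times the quotient is (256*sin(4*z) + 81/(4*(3*z + 1)^(5/2)))/(6); at z = 0 this is 27/8.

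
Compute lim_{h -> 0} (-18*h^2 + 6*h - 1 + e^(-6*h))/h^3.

-36

Direct substitution gives 0/0.
Apply L'Hôpital: lim (-36*h + 6 - 6*e^(-6*h))/(3*h^2), still 0/0.
Apply L'Hôpital: lim (-36 + 36*e^(-6*h))/(6*h), still 0/0.
After 3 applications of L'Hôpital's rule the quotient is (-216*e^(-6*h))/(6); substituting h = 0 gives -36.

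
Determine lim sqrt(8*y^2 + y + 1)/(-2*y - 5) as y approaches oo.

For large |y|, √(8*y^2 + y + 1) ≈ √8·|y| and the denominator ≈ -2y.
Since y → +∞, |y| = y, giving √8/(-2) = -√(2).

-√(2)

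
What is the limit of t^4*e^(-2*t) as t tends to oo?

Write as t^4/e^{2t}, an ∞/∞ form.
Exponential growth dominates any polynomial, so repeated L'Hôpital (or the standard result) gives 0.

0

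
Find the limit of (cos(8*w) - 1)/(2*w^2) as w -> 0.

Direct substitution gives 0/0.
Apply L'Hôpital: lim (-8*sin(8*w))/(4*w), still 0/0.
After 2 applications of L'Hôpital's rule the quotient is (-64*cos(8*w))/(4); substituting w = 0 gives -16.

-16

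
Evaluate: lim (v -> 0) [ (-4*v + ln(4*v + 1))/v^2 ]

-8

Direct substitution gives 0/0.
Apply L'Hôpital: lim (-4 + 4/(4*v + 1))/(2*v), still 0/0.
After 2 applications of L'Hôpital's rule the quotient is (-16/(4*v + 1)^2)/(2); substituting v = 0 gives -8.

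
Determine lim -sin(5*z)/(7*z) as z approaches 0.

Substitution gives 0/0.
Write it as (5/(-7))·sin(5z)/(5z); since sin(u)/u → 1, the limit is -5/7.

-5/7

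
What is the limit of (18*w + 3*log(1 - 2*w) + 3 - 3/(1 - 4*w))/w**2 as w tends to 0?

Substitution gives 0/0; apply L'Hôpital's rule 2 times.
After differentiating numerator and denominator 2 times the quotient is (96/(4*w - 1)^3 - 12/(2*w - 1)^2)/(2); at w = 0 this is -54.

-54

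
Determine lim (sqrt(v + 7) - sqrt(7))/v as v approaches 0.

√(7)/14

Substitution gives 0/0. Multiply numerator and denominator by the conjugate √(7 + v) + √7.
The numerator becomes (7 + v) − 7 = v, so the expression simplifies to 1/(√(7 + v) + √7).
Letting v → 0 gives 1/(2√7) = √(7)/14.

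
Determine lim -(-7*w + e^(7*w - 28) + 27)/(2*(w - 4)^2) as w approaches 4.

Direct substitution gives 0/0.
Apply L'Hôpital: lim (7*e^(7*w - 28) - 7)/(16 - 4*w), still 0/0.
After 2 applications of L'Hôpital's rule the quotient is (49*e^(7*w - 28))/(-4); substituting w = 4 gives -49/4.

-49/4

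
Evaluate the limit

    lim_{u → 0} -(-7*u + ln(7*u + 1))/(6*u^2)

Direct substitution gives 0/0.
Apply L'Hôpital: lim (-7 + 7/(7*u + 1))/(-12*u), still 0/0.
After 2 applications of L'Hôpital's rule the quotient is (-49/(7*u + 1)^2)/(-12); substituting u = 0 gives 49/12.

49/12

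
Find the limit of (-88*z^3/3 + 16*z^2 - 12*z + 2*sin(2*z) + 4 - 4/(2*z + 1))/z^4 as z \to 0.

Substitution gives 0/0 (the numerator vanishes to order 4).
Expand each term to order z^4: the coefficient of z^4 in -4·1/(1 + 2z) is -64 and in 2·sin(2z) is 0.
Lower-order terms cancel with the polynomial part, so the numerator is (-64)·z^4 + o(z^4), and the limit is (-64)/(1) = -64.

-64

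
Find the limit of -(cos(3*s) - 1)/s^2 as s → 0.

9/2

Direct substitution gives 0/0.
Apply L'Hôpital: lim (-3*sin(3*s))/(-2*s), still 0/0.
After 2 applications of L'Hôpital's rule the quotient is (-9*cos(3*s))/(-2); substituting s = 0 gives 9/2.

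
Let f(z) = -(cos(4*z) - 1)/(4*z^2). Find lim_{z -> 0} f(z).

2

Direct substitution gives 0/0.
Apply L'Hôpital: lim (-4*sin(4*z))/(-8*z), still 0/0.
After 2 applications of L'Hôpital's rule the quotient is (-16*cos(4*z))/(-8); substituting z = 0 gives 2.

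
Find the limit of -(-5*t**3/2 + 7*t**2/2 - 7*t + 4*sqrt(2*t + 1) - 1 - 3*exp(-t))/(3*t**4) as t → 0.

7/8

Substitution gives 0/0; apply L'Hôpital's rule 4 times.
After differentiating numerator and denominator 4 times the quotient is (-3*e^(-t) - 60/(2*t + 1)^(7/2))/(-72); at t = 0 this is 7/8.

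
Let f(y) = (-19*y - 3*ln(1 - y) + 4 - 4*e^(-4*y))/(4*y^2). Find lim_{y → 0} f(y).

-61/8

Substitution gives 0/0 (the numerator vanishes to order 2).
Expand each term to order y^2: the coefficient of y^2 in -4·e^(-4y) is -32 and in -3·ln(1 - y) is 3/2.
Lower-order terms cancel with the polynomial part, so the numerator is (-61/2)·y^2 + o(y^2), and the limit is (-61/2)/(4) = -61/8.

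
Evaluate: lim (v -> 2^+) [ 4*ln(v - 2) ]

-∞

As v → 2⁺, v - 2 → 0⁺ and ln(v - 2) → −∞.
Multiplying by 4 gives -∞.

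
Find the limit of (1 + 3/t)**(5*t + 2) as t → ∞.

e^(15)

Write it as [(1 + 3/t)^t]^(5) · (1 + 3/t)^(2). The bracketed term tends to e^(3) and the second factor to 1, so the limit is e^(15).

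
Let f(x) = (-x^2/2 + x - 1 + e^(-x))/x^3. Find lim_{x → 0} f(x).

Direct substitution gives 0/0.
Apply L'Hôpital: lim (-x + 1 - e^(-x))/(3*x^2), still 0/0.
Apply L'Hôpital: lim (-1 + e^(-x))/(6*x), still 0/0.
After 3 applications of L'Hôpital's rule the quotient is (-e^(-x))/(6); substituting x = 0 gives -1/6.

-1/6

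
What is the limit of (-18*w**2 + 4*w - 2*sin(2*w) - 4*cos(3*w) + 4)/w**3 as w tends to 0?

8/3

Substitution gives 0/0; apply L'Hôpital's rule 3 times.
After differentiating numerator and denominator 3 times the quotient is (-108*sin(3*w) + 16*cos(2*w))/(6); at w = 0 this is 8/3.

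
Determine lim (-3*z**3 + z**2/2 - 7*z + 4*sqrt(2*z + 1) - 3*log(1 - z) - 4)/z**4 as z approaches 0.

-7/4

Substitution gives 0/0 (the numerator vanishes to order 4).
Expand each term to order z^4: the coefficient of z^4 in 4·√(1 + 2z) is -5/2 and in -3·ln(1 - z) is 3/4.
Lower-order terms cancel with the polynomial part, so the numerator is (-7/4)·z^4 + o(z^4), and the limit is (-7/4)/(1) = -7/4.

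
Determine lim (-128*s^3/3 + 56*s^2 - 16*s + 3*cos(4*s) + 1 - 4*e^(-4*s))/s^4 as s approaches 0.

Substitution gives 0/0; apply L'Hôpital's rule 4 times.
After differentiating numerator and denominator 4 times the quotient is (768*cos(4*s) - 1024*e^(-4*s))/(24); at s = 0 this is -32/3.

-32/3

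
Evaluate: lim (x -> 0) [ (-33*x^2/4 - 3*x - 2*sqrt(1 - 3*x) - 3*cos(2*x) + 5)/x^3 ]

27/8

Substitution gives 0/0; apply L'Hôpital's rule 3 times.
After differentiating numerator and denominator 3 times the quotient is (-24*sin(2*x) + 81/(4*(1 - 3*x)^(5/2)))/(6); at x = 0 this is 27/8.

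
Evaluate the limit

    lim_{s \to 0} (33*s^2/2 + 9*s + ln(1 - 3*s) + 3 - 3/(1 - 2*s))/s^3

Substitution gives 0/0; apply L'Hôpital's rule 3 times.
After differentiating numerator and denominator 3 times the quotient is (54/(3*s - 1)^3 - 144/(2*s - 1)^4)/(6); at s = 0 this is -33.

-33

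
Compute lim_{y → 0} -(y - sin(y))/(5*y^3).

Direct substitution gives 0/0.
Apply L'Hôpital: lim (1 - cos(y))/(-15*y^2), still 0/0.
Apply L'Hôpital: lim (sin(y))/(-30*y), still 0/0.
After 3 applications of L'Hôpital's rule the quotient is (cos(y))/(-30); substituting y = 0 gives -1/30.

-1/30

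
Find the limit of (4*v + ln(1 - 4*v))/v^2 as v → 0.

Direct substitution gives 0/0.
Apply L'Hôpital: lim (4 - 4/(1 - 4*v))/(2*v), still 0/0.
After 2 applications of L'Hôpital's rule the quotient is (-16/(1 - 4*v)^2)/(2); substituting v = 0 gives -8.

-8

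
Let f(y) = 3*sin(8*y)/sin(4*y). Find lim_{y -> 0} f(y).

Substitution gives 0/0.
Divide numerator and denominator by y: sin(8y)/y → 8 and sin(4y)/y → 4, so the limit is 3·8/4 = 6.

6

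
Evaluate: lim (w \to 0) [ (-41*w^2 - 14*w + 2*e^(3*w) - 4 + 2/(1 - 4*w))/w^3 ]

Substitution gives 0/0; apply L'Hôpital's rule 3 times.
After differentiating numerator and denominator 3 times the quotient is (54*e^(3*w) + 768/(4*w - 1)^4)/(6); at w = 0 this is 137.

137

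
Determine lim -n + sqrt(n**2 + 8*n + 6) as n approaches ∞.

4

An ∞ − ∞ form. Rationalising with the conjugate, the difference becomes (8n + 6) / (√(n^2 + 8*n + 6) + n).
For large n the denominator behaves like 2·n, so the quotient tends to 8/2 = 4.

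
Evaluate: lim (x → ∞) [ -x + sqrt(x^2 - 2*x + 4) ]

An ∞ − ∞ form. Rationalising with the conjugate, the difference becomes (-2x + 4) / (√(x^2 - 2*x + 4) + x).
For large x the denominator behaves like 2·x, so the quotient tends to -2/2 = -1.

-1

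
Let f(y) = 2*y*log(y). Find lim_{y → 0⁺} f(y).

This is a 0·(−∞) form. Rewrite as 2·ln(y) / y^(−1) and apply L'Hôpital:
the derivative quotient is 2·(1/y) / (−1·y^(−2)) = (-2/1)·y^1 → 0.

0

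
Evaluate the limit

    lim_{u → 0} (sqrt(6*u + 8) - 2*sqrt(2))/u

3*√(2)/4

Substitution gives 0/0. Multiply numerator and denominator by the conjugate √(8 + 6u) + √8.
The numerator becomes (8 + 6u) − 8 = 6u, so the expression simplifies to 6/(√(8 + 6u) + √8).
Letting u → 0 gives 6/(2√8) = 3*√(2)/4.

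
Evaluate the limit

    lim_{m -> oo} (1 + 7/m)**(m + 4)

e^(7)

Write it as [(1 + 7/m)^m]^(1) · (1 + 7/m)^(4). The bracketed term tends to e^(7) and the second factor to 1, so the limit is e^(7).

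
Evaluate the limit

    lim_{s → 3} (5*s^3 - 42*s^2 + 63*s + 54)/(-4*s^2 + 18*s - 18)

At s = 3 both the top and bottom vanish — a removable singularity. Factoring out (s - 3) from each leaves (5*s^2 - 27*s - 18)/(6 - 4*s), which at s = 3 equals 9.

9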